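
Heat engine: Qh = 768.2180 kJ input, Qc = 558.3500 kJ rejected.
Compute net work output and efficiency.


W = 768.2180 - 558.3500 = 209.8680 kJ
eta = 209.8680 / 768.2180 = 0.2732 = 27.3188%

W = 209.8680 kJ, eta = 27.3188%


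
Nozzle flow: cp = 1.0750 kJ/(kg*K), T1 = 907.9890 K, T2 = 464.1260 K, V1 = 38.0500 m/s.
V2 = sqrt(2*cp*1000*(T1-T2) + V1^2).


dT = 443.8630 K
2*cp*1000*dT = 954305.4500
V1^2 = 1447.8025
V2 = sqrt(955753.2525) = 977.6263 m/s

977.6263 m/s


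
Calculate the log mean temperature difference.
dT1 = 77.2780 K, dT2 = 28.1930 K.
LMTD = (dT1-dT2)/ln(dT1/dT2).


dT1/dT2 = 2.7410
ln(dT1/dT2) = 1.0083
LMTD = 49.0850 / 1.0083 = 48.6792 K

48.6792 K


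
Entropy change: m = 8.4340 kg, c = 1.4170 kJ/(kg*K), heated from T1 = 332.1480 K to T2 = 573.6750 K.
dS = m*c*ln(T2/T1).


T2/T1 = 1.7272
ln(T2/T1) = 0.5465
dS = 8.4340 * 1.4170 * 0.5465 = 6.5310 kJ/K

6.5310 kJ/K


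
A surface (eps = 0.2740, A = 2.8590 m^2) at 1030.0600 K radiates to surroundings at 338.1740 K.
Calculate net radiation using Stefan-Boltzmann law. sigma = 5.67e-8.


T^4 = 1.1258e+12
Tsurr^4 = 1.3079e+10
Q = 0.2740 * 5.67e-8 * 2.8590 * 1.1127e+12 = 49422.2983 W

49422.2983 W


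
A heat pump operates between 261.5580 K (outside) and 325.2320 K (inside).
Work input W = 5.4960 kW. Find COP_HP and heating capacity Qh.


COP = 325.2320 / 63.6740 = 5.1078
Qh = 5.1078 * 5.4960 = 28.0723 kW

COP = 5.1078, Qh = 28.0723 kW


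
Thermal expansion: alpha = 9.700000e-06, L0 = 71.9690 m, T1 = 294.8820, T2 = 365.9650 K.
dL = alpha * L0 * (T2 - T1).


dT = 71.0830 K
dL = 9.700000e-06 * 71.9690 * 71.0830 = 0.049623 m
L_final = 72.018623 m

dL = 0.049623 m


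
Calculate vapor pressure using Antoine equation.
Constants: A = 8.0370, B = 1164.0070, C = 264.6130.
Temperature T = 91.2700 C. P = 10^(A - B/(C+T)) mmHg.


C+T = 355.8830
B/(C+T) = 3.2708
log10(P) = 8.0370 - 3.2708 = 4.7662
P = 10^4.7662 = 58377.0945 mmHg

58377.0945 mmHg


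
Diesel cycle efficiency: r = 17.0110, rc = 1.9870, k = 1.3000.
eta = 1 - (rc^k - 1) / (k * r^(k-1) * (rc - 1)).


r^(k-1) = 2.3400
rc^k = 2.4415
eta = 0.5199 = 51.9895%

51.9895%


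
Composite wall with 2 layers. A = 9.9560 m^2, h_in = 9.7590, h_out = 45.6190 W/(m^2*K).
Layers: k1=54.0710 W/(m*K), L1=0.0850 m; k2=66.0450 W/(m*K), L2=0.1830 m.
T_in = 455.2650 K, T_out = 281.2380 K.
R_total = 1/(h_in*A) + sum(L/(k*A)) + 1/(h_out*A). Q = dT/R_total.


R_conv_in = 1/(9.7590*9.9560) = 0.0103
R_1 = 0.0850/(54.0710*9.9560) = 0.0002
R_2 = 0.1830/(66.0450*9.9560) = 0.0003
R_conv_out = 1/(45.6190*9.9560) = 0.0022
R_total = 0.0129 K/W
Q = 174.0270 / 0.0129 = 13458.9586 W

R_total = 0.0129 K/W, Q = 13458.9586 W


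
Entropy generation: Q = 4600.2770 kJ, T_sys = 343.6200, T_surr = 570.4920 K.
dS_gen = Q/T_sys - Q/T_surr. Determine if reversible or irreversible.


dS_sys = 4600.2770/343.6200 = 13.3877 kJ/K
dS_surr = -4600.2770/570.4920 = -8.0637 kJ/K
dS_gen = 13.3877 - 8.0637 = 5.3240 kJ/K (irreversible)

dS_gen = 5.3240 kJ/K, irreversible


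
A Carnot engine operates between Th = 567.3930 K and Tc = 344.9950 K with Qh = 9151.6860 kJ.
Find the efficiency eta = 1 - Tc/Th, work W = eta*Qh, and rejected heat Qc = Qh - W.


eta = 1 - 344.9950/567.3930 = 0.3920
W = 0.3920 * 9151.6860 = 3587.1374 kJ
Qc = 9151.6860 - 3587.1374 = 5564.5486 kJ

eta = 39.1965%, W = 3587.1374 kJ, Qc = 5564.5486 kJ


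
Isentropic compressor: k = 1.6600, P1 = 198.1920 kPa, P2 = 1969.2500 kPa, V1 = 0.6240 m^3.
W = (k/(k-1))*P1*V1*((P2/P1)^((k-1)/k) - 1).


(k-1)/k = 0.3976
(P2/P1)^exp = 2.4916
W = 2.5152 * 198.1920 * 0.6240 * (2.4916 - 1) = 463.9754 kJ

463.9754 kJ


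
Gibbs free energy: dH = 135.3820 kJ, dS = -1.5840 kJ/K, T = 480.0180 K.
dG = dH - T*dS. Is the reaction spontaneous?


T*dS = 480.0180 * -1.5840 = -760.3485 kJ
dG = 135.3820 + 760.3485 = 895.7305 kJ (non-spontaneous)

dG = 895.7305 kJ, non-spontaneous


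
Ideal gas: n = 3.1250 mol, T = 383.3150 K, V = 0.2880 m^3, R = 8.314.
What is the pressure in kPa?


P = nRT/V = 3.1250 * 8.314 * 383.3150 / 0.2880
= 9959.0028 / 0.2880 = 34579.8710 Pa = 34.5799 kPa

34.5799 kPa


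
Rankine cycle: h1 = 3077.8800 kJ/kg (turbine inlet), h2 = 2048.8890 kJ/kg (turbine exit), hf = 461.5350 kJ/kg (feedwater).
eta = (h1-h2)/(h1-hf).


W = 1028.9910 kJ/kg
Q_in = 2616.3450 kJ/kg
eta = 0.3933 = 39.3293%

eta = 39.3293%


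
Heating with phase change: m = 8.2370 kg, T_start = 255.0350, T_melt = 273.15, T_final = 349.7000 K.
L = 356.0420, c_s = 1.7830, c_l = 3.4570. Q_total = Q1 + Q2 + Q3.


Q1 (sensible, solid) = 8.2370 * 1.7830 * 18.1150 = 266.0472 kJ
Q2 (latent) = 8.2370 * 356.0420 = 2932.7180 kJ
Q3 (sensible, liquid) = 8.2370 * 3.4570 * 76.5500 = 2179.7849 kJ
Q_total = 5378.5501 kJ

5378.5501 kJ


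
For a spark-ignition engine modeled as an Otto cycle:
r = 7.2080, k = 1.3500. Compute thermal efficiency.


r^(k-1) = 1.9963
eta = 1 - 1/1.9963 = 0.4991 = 49.9084%

49.9084%


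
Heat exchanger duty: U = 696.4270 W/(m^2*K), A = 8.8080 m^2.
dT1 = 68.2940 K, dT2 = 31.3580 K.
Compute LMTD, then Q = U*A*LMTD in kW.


LMTD = 47.4541 K
Q = 696.4270 * 8.8080 * 47.4541 = 291089.4359 W = 291.0894 kW

291.0894 kW


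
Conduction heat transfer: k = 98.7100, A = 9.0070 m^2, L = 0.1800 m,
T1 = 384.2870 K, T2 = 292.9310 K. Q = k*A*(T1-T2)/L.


dT = 91.3560 K
Q = 98.7100 * 9.0070 * 91.3560 / 0.1800 = 451238.2283 W

451238.2283 W


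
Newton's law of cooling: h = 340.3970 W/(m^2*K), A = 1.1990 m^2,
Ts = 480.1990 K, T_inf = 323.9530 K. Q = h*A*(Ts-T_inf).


dT = 156.2460 K
Q = 340.3970 * 1.1990 * 156.2460 = 63769.6179 W

63769.6179 W


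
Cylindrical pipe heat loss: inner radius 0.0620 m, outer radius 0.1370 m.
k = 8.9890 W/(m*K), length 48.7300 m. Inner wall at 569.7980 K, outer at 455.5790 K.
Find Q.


dT = 114.2190 K
ln(ro/ri) = 0.7928
Q = 2*pi*8.9890*48.7300*114.2190 / 0.7928 = 396494.2359 W

396494.2359 W


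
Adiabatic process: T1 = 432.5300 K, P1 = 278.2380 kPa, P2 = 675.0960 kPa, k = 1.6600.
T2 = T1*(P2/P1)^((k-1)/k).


(k-1)/k = 0.3976
(P2/P1)^exp = 1.4225
T2 = 432.5300 * 1.4225 = 615.2736 K

615.2736 K


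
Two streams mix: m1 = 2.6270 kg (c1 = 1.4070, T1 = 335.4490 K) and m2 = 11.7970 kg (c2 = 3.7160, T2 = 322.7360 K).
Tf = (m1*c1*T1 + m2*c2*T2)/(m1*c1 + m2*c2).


num = 15387.8714
den = 47.5338
Tf = 323.7246 K

323.7246 K


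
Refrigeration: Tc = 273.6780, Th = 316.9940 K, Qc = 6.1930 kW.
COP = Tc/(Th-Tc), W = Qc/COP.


COP = 273.6780 / 43.3160 = 6.3182
W = 6.1930 / 6.3182 = 0.9802 kW

COP = 6.3182, W = 0.9802 kW


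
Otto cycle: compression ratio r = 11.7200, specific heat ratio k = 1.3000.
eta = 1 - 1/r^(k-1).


r^(k-1) = 2.0926
eta = 1 - 1/2.0926 = 0.5221 = 52.2117%

52.2117%


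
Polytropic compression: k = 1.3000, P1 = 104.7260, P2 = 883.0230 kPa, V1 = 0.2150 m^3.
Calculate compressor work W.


(k-1)/k = 0.2308
(P2/P1)^exp = 1.6356
W = 4.3333 * 104.7260 * 0.2150 * (1.6356 - 1) = 62.0139 kJ

62.0139 kJ


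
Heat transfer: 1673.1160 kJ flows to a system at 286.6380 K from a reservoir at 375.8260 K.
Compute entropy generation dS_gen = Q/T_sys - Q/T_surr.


dS_sys = 1673.1160/286.6380 = 5.8370 kJ/K
dS_surr = -1673.1160/375.8260 = -4.4518 kJ/K
dS_gen = 5.8370 - 4.4518 = 1.3852 kJ/K (irreversible)

dS_gen = 1.3852 kJ/K, irreversible


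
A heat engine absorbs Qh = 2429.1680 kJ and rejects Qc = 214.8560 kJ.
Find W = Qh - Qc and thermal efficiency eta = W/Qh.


W = 2429.1680 - 214.8560 = 2214.3120 kJ
eta = 2214.3120 / 2429.1680 = 0.9116 = 91.1552%

W = 2214.3120 kJ, eta = 91.1552%


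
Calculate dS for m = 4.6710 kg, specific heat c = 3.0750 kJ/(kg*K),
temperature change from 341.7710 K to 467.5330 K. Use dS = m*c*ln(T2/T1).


T2/T1 = 1.3680
ln(T2/T1) = 0.3133
dS = 4.6710 * 3.0750 * 0.3133 = 4.5004 kJ/K

4.5004 kJ/K


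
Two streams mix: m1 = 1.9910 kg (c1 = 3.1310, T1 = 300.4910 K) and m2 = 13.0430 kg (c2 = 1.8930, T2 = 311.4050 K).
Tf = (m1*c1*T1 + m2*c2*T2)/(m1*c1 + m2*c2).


num = 9561.9208
den = 30.9242
Tf = 309.2049 K

309.2049 K


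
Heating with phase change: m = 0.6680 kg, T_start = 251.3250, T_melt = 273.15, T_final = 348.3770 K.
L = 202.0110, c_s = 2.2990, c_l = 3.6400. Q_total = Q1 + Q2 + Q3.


Q1 (sensible, solid) = 0.6680 * 2.2990 * 21.8250 = 33.5174 kJ
Q2 (latent) = 0.6680 * 202.0110 = 134.9433 kJ
Q3 (sensible, liquid) = 0.6680 * 3.6400 * 75.2270 = 182.9160 kJ
Q_total = 351.3767 kJ

351.3767 kJ


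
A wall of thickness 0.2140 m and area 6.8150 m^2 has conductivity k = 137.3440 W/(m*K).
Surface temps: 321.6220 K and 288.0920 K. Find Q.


dT = 33.5300 K
Q = 137.3440 * 6.8150 * 33.5300 / 0.2140 = 146654.4792 W

146654.4792 W


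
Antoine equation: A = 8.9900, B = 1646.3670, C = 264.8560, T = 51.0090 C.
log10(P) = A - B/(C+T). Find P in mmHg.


C+T = 315.8650
B/(C+T) = 5.2122
log10(P) = 8.9900 - 5.2122 = 3.7778
P = 10^3.7778 = 5994.4742 mmHg

5994.4742 mmHg


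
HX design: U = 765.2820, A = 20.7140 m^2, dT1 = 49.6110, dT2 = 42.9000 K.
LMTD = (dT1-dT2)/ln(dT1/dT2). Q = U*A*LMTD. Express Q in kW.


LMTD = 46.1742 K
Q = 765.2820 * 20.7140 * 46.1742 = 731956.5310 W = 731.9565 kW

731.9565 kW


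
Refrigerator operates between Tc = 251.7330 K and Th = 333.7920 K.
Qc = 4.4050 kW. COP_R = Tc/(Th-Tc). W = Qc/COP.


COP = 251.7330 / 82.0590 = 3.0677
W = 4.4050 / 3.0677 = 1.4359 kW

COP = 3.0677, W = 1.4359 kW


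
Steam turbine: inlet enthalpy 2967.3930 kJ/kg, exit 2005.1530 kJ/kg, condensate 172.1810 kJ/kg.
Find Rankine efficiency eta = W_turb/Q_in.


W = 962.2400 kJ/kg
Q_in = 2795.2120 kJ/kg
eta = 0.3442 = 34.4246%

eta = 34.4246%


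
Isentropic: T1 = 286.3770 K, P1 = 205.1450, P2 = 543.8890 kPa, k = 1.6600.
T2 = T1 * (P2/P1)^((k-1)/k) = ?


(k-1)/k = 0.3976
(P2/P1)^exp = 1.4735
T2 = 286.3770 * 1.4735 = 421.9855 K

421.9855 K


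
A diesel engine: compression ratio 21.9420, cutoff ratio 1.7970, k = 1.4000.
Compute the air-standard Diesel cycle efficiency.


r^(k-1) = 3.4396
rc^k = 2.2718
eta = 0.6686 = 66.8627%

66.8627%


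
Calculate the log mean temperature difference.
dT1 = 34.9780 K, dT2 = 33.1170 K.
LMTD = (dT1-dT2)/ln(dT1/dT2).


dT1/dT2 = 1.0562
ln(dT1/dT2) = 0.0547
LMTD = 1.8610 / 0.0547 = 34.0390 K

34.0390 K


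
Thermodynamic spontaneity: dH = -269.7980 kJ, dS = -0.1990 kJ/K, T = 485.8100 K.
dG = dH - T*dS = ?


T*dS = 485.8100 * -0.1990 = -96.6762 kJ
dG = -269.7980 + 96.6762 = -173.1218 kJ (spontaneous)

dG = -173.1218 kJ, spontaneous


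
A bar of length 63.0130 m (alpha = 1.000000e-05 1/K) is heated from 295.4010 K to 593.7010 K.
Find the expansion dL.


dT = 298.3000 K
dL = 1.000000e-05 * 63.0130 * 298.3000 = 0.187968 m
L_final = 63.200968 m

dL = 0.187968 m


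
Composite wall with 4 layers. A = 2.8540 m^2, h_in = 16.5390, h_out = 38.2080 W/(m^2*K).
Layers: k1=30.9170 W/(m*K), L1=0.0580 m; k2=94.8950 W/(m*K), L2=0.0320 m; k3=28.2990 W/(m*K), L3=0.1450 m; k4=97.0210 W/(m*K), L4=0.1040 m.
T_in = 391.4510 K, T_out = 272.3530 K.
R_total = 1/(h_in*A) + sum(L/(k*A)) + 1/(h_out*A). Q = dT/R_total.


R_conv_in = 1/(16.5390*2.8540) = 0.0212
R_1 = 0.0580/(30.9170*2.8540) = 0.0007
R_2 = 0.0320/(94.8950*2.8540) = 0.0001
R_3 = 0.1450/(28.2990*2.8540) = 0.0018
R_4 = 0.1040/(97.0210*2.8540) = 0.0004
R_conv_out = 1/(38.2080*2.8540) = 0.0092
R_total = 0.0333 K/W
Q = 119.0980 / 0.0333 = 3576.2730 W

R_total = 0.0333 K/W, Q = 3576.2730 W


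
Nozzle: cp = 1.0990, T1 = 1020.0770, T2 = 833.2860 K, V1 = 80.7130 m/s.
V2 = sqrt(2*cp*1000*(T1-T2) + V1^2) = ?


dT = 186.7910 K
2*cp*1000*dT = 410566.6180
V1^2 = 6514.5884
V2 = sqrt(417081.2064) = 645.8182 m/s

645.8182 m/s


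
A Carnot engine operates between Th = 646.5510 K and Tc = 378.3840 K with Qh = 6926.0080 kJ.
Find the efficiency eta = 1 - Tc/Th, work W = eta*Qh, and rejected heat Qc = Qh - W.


eta = 1 - 378.3840/646.5510 = 0.4148
W = 0.4148 * 6926.0080 = 2872.6686 kJ
Qc = 6926.0080 - 2872.6686 = 4053.3394 kJ

eta = 41.4765%, W = 2872.6686 kJ, Qc = 4053.3394 kJ


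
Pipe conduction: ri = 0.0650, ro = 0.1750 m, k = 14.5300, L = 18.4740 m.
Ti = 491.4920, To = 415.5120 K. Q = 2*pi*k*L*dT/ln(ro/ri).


dT = 75.9800 K
ln(ro/ri) = 0.9904
Q = 2*pi*14.5300*18.4740*75.9800 / 0.9904 = 129388.4910 W

129388.4910 W


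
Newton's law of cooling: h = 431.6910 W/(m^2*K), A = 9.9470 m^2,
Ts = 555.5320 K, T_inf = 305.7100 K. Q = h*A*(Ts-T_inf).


dT = 249.8220 K
Q = 431.6910 * 9.9470 * 249.8220 = 1072743.2568 W

1072743.2568 W


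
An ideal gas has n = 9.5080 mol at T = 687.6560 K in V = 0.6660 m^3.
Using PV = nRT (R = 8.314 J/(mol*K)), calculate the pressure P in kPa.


P = nRT/V = 9.5080 * 8.314 * 687.6560 / 0.6660
= 54358.8712 / 0.6660 = 81619.9268 Pa = 81.6199 kPa

81.6199 kPa


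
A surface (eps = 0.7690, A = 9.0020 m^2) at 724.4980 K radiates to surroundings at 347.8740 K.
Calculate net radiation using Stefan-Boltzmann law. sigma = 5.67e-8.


T^4 = 2.7552e+11
Tsurr^4 = 1.4645e+10
Q = 0.7690 * 5.67e-8 * 9.0020 * 2.6087e+11 = 102394.4322 W

102394.4322 W


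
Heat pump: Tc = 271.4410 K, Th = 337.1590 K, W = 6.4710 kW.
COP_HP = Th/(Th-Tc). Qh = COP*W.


COP = 337.1590 / 65.7180 = 5.1304
Qh = 5.1304 * 6.4710 = 33.1988 kW

COP = 5.1304, Qh = 33.1988 kW


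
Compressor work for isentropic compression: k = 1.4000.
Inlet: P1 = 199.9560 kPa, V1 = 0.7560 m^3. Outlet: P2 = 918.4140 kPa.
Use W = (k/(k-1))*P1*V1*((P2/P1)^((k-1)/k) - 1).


(k-1)/k = 0.2857
(P2/P1)^exp = 1.5459
W = 3.5000 * 199.9560 * 0.7560 * (1.5459 - 1) = 288.8101 kJ

288.8101 kJ


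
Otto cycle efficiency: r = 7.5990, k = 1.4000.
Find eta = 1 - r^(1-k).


r^(k-1) = 2.2506
eta = 1 - 1/2.2506 = 0.5557 = 55.5678%

55.5678%


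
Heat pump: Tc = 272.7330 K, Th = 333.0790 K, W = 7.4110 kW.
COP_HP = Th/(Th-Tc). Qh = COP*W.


COP = 333.0790 / 60.3460 = 5.5195
Qh = 5.5195 * 7.4110 = 40.9049 kW

COP = 5.5195, Qh = 40.9049 kW


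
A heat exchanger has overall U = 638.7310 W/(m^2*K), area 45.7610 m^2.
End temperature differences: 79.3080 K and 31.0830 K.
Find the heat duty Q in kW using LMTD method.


LMTD = 51.4851 K
Q = 638.7310 * 45.7610 * 51.4851 = 1504857.7032 W = 1504.8577 kW

1504.8577 kW


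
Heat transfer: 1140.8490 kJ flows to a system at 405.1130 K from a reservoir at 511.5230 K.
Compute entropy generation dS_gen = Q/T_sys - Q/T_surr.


dS_sys = 1140.8490/405.1130 = 2.8161 kJ/K
dS_surr = -1140.8490/511.5230 = -2.2303 kJ/K
dS_gen = 2.8161 - 2.2303 = 0.5858 kJ/K (irreversible)

dS_gen = 0.5858 kJ/K, irreversible


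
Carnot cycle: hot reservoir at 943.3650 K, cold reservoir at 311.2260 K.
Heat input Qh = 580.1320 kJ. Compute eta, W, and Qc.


eta = 1 - 311.2260/943.3650 = 0.6701
W = 0.6701 * 580.1320 = 388.7404 kJ
Qc = 580.1320 - 388.7404 = 191.3916 kJ

eta = 67.0090%, W = 388.7404 kJ, Qc = 191.3916 kJ


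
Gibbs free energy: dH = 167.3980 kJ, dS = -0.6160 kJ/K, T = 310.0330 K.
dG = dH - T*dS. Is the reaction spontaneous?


T*dS = 310.0330 * -0.6160 = -190.9803 kJ
dG = 167.3980 + 190.9803 = 358.3783 kJ (non-spontaneous)

dG = 358.3783 kJ, non-spontaneous


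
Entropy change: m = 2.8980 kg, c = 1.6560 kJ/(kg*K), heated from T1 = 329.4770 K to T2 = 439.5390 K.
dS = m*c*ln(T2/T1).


T2/T1 = 1.3341
ln(T2/T1) = 0.2882
dS = 2.8980 * 1.6560 * 0.2882 = 1.3832 kJ/K

1.3832 kJ/K


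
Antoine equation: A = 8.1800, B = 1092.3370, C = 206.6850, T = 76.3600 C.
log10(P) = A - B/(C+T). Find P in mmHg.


C+T = 283.0450
B/(C+T) = 3.8592
log10(P) = 8.1800 - 3.8592 = 4.3208
P = 10^4.3208 = 20929.8253 mmHg

20929.8253 mmHg


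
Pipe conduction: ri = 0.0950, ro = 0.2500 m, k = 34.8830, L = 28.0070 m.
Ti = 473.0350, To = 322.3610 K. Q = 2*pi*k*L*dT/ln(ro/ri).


dT = 150.6740 K
ln(ro/ri) = 0.9676
Q = 2*pi*34.8830*28.0070*150.6740 / 0.9676 = 955894.3959 W

955894.3959 W


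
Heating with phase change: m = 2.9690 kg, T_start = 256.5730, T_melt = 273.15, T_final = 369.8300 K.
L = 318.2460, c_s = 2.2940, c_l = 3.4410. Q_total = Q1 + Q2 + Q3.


Q1 (sensible, solid) = 2.9690 * 2.2940 * 16.5770 = 112.9041 kJ
Q2 (latent) = 2.9690 * 318.2460 = 944.8724 kJ
Q3 (sensible, liquid) = 2.9690 * 3.4410 * 96.6800 = 987.7147 kJ
Q_total = 2045.4911 kJ

2045.4911 kJ


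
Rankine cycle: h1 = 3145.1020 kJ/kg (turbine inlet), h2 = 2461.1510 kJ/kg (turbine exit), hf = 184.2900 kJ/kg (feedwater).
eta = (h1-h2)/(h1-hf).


W = 683.9510 kJ/kg
Q_in = 2960.8120 kJ/kg
eta = 0.2310 = 23.1001%

eta = 23.1001%


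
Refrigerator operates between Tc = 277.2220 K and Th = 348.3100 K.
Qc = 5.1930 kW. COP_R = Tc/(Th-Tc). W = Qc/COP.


COP = 277.2220 / 71.0880 = 3.8997
W = 5.1930 / 3.8997 = 1.3316 kW

COP = 3.8997, W = 1.3316 kW


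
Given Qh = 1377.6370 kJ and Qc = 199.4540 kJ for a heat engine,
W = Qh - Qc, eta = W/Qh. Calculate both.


W = 1377.6370 - 199.4540 = 1178.1830 kJ
eta = 1178.1830 / 1377.6370 = 0.8552 = 85.5220%

W = 1178.1830 kJ, eta = 85.5220%


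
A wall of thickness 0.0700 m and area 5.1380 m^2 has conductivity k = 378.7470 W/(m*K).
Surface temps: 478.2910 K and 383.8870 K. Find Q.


dT = 94.4040 K
Q = 378.7470 * 5.1380 * 94.4040 / 0.0700 = 2624434.0132 W

2624434.0132 W


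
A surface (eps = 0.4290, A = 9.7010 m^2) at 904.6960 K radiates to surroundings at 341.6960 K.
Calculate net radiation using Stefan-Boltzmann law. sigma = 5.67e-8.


T^4 = 6.6990e+11
Tsurr^4 = 1.3632e+10
Q = 0.4290 * 5.67e-8 * 9.7010 * 6.5627e+11 = 154859.8383 W

154859.8383 W


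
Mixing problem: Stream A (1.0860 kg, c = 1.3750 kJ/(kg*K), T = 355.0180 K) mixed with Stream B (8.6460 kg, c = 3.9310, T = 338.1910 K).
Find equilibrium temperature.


num = 12024.3722
den = 35.4807
Tf = 338.8992 K

338.8992 K


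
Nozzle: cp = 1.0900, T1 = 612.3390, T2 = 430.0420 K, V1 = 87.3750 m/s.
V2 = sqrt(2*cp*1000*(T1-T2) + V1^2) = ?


dT = 182.2970 K
2*cp*1000*dT = 397407.4600
V1^2 = 7634.3906
V2 = sqrt(405041.8506) = 636.4290 m/s

636.4290 m/s


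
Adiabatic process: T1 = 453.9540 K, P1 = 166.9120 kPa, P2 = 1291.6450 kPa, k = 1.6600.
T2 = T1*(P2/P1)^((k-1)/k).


(k-1)/k = 0.3976
(P2/P1)^exp = 2.2559
T2 = 453.9540 * 2.2559 = 1024.0773 K

1024.0773 K


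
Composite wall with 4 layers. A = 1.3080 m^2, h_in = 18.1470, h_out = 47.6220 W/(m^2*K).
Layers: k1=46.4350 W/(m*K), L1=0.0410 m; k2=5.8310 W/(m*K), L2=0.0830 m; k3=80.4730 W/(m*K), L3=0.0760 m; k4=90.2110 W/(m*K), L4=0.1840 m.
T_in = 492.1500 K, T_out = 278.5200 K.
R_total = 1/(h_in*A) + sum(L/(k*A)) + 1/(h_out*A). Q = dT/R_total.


R_conv_in = 1/(18.1470*1.3080) = 0.0421
R_1 = 0.0410/(46.4350*1.3080) = 0.0007
R_2 = 0.0830/(5.8310*1.3080) = 0.0109
R_3 = 0.0760/(80.4730*1.3080) = 0.0007
R_4 = 0.1840/(90.2110*1.3080) = 0.0016
R_conv_out = 1/(47.6220*1.3080) = 0.0161
R_total = 0.0720 K/W
Q = 213.6300 / 0.0720 = 2966.1535 W

R_total = 0.0720 K/W, Q = 2966.1535 W


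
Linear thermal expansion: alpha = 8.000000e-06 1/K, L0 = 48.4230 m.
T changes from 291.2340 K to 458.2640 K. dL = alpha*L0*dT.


dT = 167.0300 K
dL = 8.000000e-06 * 48.4230 * 167.0300 = 0.064705 m
L_final = 48.487705 m

dL = 0.064705 m


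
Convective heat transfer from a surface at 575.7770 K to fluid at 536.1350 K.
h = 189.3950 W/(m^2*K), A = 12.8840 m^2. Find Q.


dT = 39.6420 K
Q = 189.3950 * 12.8840 * 39.6420 = 96733.0281 W

96733.0281 W


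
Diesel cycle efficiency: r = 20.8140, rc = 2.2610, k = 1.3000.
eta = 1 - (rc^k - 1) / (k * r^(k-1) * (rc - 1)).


r^(k-1) = 2.4860
rc^k = 2.8880
eta = 0.5367 = 53.6738%

53.6738%


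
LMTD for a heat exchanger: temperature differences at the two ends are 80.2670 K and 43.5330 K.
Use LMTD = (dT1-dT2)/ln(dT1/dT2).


dT1/dT2 = 1.8438
ln(dT1/dT2) = 0.6118
LMTD = 36.7340 / 0.6118 = 60.0386 K

60.0386 K


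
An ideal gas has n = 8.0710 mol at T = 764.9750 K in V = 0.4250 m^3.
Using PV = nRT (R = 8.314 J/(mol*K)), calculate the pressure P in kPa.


P = nRT/V = 8.0710 * 8.314 * 764.9750 / 0.4250
= 51331.5774 / 0.4250 = 120780.1820 Pa = 120.7802 kPa

120.7802 kPa


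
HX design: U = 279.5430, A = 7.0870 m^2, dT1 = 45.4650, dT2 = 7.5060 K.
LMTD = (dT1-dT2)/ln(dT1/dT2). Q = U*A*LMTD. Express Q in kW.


LMTD = 21.0738 K
Q = 279.5430 * 7.0870 * 21.0738 = 41749.7819 W = 41.7498 kW

41.7498 kW


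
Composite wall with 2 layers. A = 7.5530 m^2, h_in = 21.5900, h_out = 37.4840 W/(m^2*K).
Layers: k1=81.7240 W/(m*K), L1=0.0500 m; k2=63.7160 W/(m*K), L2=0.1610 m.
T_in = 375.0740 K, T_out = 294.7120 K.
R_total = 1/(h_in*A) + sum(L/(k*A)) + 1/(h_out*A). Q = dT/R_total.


R_conv_in = 1/(21.5900*7.5530) = 0.0061
R_1 = 0.0500/(81.7240*7.5530) = 8.1003e-05
R_2 = 0.1610/(63.7160*7.5530) = 0.0003
R_conv_out = 1/(37.4840*7.5530) = 0.0035
R_total = 0.0101 K/W
Q = 80.3620 / 0.0101 = 7972.3995 W

R_total = 0.0101 K/W, Q = 7972.3995 W


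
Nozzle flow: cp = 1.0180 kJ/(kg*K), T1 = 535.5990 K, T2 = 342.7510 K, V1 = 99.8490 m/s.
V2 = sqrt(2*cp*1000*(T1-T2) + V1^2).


dT = 192.8480 K
2*cp*1000*dT = 392638.5280
V1^2 = 9969.8228
V2 = sqrt(402608.3508) = 634.5143 m/s

634.5143 m/s


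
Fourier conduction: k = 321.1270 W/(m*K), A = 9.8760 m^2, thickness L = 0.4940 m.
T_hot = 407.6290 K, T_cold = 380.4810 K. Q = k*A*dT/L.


dT = 27.1480 K
Q = 321.1270 * 9.8760 * 27.1480 / 0.4940 = 174288.5252 W

174288.5252 W


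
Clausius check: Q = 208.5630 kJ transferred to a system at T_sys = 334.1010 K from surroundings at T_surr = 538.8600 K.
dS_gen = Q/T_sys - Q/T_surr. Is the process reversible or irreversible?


dS_sys = 208.5630/334.1010 = 0.6243 kJ/K
dS_surr = -208.5630/538.8600 = -0.3870 kJ/K
dS_gen = 0.6243 - 0.3870 = 0.2372 kJ/K (irreversible)

dS_gen = 0.2372 kJ/K, irreversible


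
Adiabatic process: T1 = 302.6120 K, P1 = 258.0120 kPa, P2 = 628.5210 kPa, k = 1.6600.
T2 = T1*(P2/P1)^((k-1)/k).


(k-1)/k = 0.3976
(P2/P1)^exp = 1.4248
T2 = 302.6120 * 1.4248 = 431.1480 K

431.1480 K


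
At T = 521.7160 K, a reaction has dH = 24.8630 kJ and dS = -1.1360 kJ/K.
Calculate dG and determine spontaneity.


T*dS = 521.7160 * -1.1360 = -592.6694 kJ
dG = 24.8630 + 592.6694 = 617.5324 kJ (non-spontaneous)

dG = 617.5324 kJ, non-spontaneous


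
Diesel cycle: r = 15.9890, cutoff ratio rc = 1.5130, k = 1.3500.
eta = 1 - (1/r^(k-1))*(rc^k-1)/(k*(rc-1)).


r^(k-1) = 2.6384
rc^k = 1.7490
eta = 0.5901 = 59.0102%

59.0102%


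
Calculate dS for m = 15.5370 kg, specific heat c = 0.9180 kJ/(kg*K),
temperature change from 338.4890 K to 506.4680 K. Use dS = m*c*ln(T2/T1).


T2/T1 = 1.4963
ln(T2/T1) = 0.4030
dS = 15.5370 * 0.9180 * 0.4030 = 5.7475 kJ/K

5.7475 kJ/K


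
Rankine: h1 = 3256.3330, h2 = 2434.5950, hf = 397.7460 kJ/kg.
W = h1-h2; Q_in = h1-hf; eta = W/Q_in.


W = 821.7380 kJ/kg
Q_in = 2858.5870 kJ/kg
eta = 0.2875 = 28.7463%

eta = 28.7463%


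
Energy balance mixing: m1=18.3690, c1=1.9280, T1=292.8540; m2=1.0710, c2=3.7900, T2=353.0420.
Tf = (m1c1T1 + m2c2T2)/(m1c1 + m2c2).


num = 11804.5802
den = 39.4745
Tf = 299.0430 K

299.0430 K


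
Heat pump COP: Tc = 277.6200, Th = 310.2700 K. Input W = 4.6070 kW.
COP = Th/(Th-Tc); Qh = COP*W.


COP = 310.2700 / 32.6500 = 9.5029
Qh = 9.5029 * 4.6070 = 43.7799 kW

COP = 9.5029, Qh = 43.7799 kW


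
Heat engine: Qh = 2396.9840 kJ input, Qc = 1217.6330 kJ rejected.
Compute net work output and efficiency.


W = 2396.9840 - 1217.6330 = 1179.3510 kJ
eta = 1179.3510 / 2396.9840 = 0.4920 = 49.2015%

W = 1179.3510 kJ, eta = 49.2015%


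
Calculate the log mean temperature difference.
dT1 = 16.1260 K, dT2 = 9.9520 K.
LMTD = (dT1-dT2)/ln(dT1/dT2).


dT1/dT2 = 1.6204
ln(dT1/dT2) = 0.4827
LMTD = 6.1740 / 0.4827 = 12.7916 K

12.7916 K


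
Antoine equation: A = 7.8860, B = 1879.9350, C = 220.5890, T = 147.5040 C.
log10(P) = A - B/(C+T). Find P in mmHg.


C+T = 368.0930
B/(C+T) = 5.1072
log10(P) = 7.8860 - 5.1072 = 2.7788
P = 10^2.7788 = 600.8577 mmHg

600.8577 mmHg


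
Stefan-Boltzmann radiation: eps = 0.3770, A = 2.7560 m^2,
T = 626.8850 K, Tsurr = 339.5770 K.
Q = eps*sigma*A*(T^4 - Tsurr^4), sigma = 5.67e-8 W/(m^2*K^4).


T^4 = 1.5444e+11
Tsurr^4 = 1.3297e+10
Q = 0.3770 * 5.67e-8 * 2.7560 * 1.4114e+11 = 8314.8413 W

8314.8413 W


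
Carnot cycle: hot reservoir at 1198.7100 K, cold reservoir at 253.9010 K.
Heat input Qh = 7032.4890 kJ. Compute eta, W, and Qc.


eta = 1 - 253.9010/1198.7100 = 0.7882
W = 0.7882 * 7032.4890 = 5542.9244 kJ
Qc = 7032.4890 - 5542.9244 = 1489.5646 kJ

eta = 78.8188%, W = 5542.9244 kJ, Qc = 1489.5646 kJ


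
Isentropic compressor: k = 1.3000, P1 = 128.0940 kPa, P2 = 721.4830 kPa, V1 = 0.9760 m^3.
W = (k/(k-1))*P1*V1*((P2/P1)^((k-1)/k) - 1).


(k-1)/k = 0.2308
(P2/P1)^exp = 1.4902
W = 4.3333 * 128.0940 * 0.9760 * (1.4902 - 1) = 265.5545 kJ

265.5545 kJ


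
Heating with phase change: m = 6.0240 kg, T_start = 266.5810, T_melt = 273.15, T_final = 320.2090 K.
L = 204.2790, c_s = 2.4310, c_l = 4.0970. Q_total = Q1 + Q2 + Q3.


Q1 (sensible, solid) = 6.0240 * 2.4310 * 6.5690 = 96.1987 kJ
Q2 (latent) = 6.0240 * 204.2790 = 1230.5767 kJ
Q3 (sensible, liquid) = 6.0240 * 4.0970 * 47.0590 = 1161.4316 kJ
Q_total = 2488.2069 kJ

2488.2069 kJ


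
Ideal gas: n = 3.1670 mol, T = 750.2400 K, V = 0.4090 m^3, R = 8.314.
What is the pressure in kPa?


P = nRT/V = 3.1670 * 8.314 * 750.2400 / 0.4090
= 19754.1478 / 0.4090 = 48298.6499 Pa = 48.2986 kPa

48.2986 kPa


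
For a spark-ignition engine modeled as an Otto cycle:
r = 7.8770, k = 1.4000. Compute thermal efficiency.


r^(k-1) = 2.2832
eta = 1 - 1/2.2832 = 0.5620 = 56.2019%

56.2019%


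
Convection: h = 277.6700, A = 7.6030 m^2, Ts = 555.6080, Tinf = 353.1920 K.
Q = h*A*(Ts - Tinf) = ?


dT = 202.4160 K
Q = 277.6700 * 7.6030 * 202.4160 = 427325.4800 W

427325.4800 W


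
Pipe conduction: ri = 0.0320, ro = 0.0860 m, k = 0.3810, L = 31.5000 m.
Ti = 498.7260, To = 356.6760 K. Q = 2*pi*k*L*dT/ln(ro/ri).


dT = 142.0500 K
ln(ro/ri) = 0.9886
Q = 2*pi*0.3810*31.5000*142.0500 / 0.9886 = 10835.0526 W

10835.0526 W


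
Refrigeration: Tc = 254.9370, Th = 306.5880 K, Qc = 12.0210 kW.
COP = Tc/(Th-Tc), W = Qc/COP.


COP = 254.9370 / 51.6510 = 4.9358
W = 12.0210 / 4.9358 = 2.4355 kW

COP = 4.9358, W = 2.4355 kW


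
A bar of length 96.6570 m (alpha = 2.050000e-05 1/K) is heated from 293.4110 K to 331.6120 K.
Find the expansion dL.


dT = 38.2010 K
dL = 2.050000e-05 * 96.6570 * 38.2010 = 0.075694 m
L_final = 96.732694 m

dL = 0.075694 m


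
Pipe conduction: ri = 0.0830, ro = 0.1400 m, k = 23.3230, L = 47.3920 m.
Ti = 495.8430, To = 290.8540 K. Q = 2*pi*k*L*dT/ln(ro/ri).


dT = 204.9890 K
ln(ro/ri) = 0.5228
Q = 2*pi*23.3230*47.3920*204.9890 / 0.5228 = 2723094.9692 W

2723094.9692 W


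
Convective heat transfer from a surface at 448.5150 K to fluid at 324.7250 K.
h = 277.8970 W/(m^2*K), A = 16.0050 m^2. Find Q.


dT = 123.7900 K
Q = 277.8970 * 16.0050 * 123.7900 = 550585.9184 W

550585.9184 W


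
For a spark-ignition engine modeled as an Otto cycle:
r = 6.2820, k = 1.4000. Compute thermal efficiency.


r^(k-1) = 2.0856
eta = 1 - 1/2.0856 = 0.5205 = 52.0531%

52.0531%


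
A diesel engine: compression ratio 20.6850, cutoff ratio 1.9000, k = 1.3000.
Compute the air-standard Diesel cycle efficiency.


r^(k-1) = 2.4814
rc^k = 2.3035
eta = 0.5510 = 55.1034%

55.1034%


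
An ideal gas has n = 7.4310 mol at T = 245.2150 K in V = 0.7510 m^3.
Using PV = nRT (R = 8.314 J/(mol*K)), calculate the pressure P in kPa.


P = nRT/V = 7.4310 * 8.314 * 245.2150 / 0.7510
= 15149.7098 / 0.7510 = 20172.7161 Pa = 20.1727 kPa

20.1727 kPa


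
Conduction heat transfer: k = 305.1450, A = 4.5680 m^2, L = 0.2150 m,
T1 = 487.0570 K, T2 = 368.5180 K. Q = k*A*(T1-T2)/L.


dT = 118.5390 K
Q = 305.1450 * 4.5680 * 118.5390 / 0.2150 = 768519.9621 W

768519.9621 W


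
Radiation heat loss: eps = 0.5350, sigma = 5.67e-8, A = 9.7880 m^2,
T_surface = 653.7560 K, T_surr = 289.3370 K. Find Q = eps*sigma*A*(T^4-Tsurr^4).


T^4 = 1.8267e+11
Tsurr^4 = 7.0084e+09
Q = 0.5350 * 5.67e-8 * 9.7880 * 1.7566e+11 = 52155.8585 W

52155.8585 W


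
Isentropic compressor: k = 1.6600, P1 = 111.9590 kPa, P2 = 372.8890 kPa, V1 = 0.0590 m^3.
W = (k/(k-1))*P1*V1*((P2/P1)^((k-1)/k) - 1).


(k-1)/k = 0.3976
(P2/P1)^exp = 1.6134
W = 2.5152 * 111.9590 * 0.0590 * (1.6134 - 1) = 10.1915 kJ

10.1915 kJ


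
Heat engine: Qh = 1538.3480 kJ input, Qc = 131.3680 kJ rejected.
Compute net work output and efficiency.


W = 1538.3480 - 131.3680 = 1406.9800 kJ
eta = 1406.9800 / 1538.3480 = 0.9146 = 91.4604%

W = 1406.9800 kJ, eta = 91.4604%


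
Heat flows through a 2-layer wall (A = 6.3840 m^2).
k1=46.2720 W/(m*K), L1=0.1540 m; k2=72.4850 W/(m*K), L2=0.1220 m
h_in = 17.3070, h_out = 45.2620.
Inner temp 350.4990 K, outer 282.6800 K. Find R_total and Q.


R_conv_in = 1/(17.3070*6.3840) = 0.0091
R_1 = 0.1540/(46.2720*6.3840) = 0.0005
R_2 = 0.1220/(72.4850*6.3840) = 0.0003
R_conv_out = 1/(45.2620*6.3840) = 0.0035
R_total = 0.0133 K/W
Q = 67.8190 / 0.0133 = 5100.5107 W

R_total = 0.0133 K/W, Q = 5100.5107 W


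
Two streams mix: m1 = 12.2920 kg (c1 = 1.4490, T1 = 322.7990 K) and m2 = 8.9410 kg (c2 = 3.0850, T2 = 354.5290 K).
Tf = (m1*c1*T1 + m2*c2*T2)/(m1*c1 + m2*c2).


num = 15528.3759
den = 45.3941
Tf = 342.0792 K

342.0792 K


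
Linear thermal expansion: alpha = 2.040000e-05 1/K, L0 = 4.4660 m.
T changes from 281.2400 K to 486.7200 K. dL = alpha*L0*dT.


dT = 205.4800 K
dL = 2.040000e-05 * 4.4660 * 205.4800 = 0.018721 m
L_final = 4.484721 m

dL = 0.018721 m


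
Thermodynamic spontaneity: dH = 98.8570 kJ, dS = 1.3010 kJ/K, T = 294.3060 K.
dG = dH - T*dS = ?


T*dS = 294.3060 * 1.3010 = 382.8921 kJ
dG = 98.8570 - 382.8921 = -284.0351 kJ (spontaneous)

dG = -284.0351 kJ, spontaneous


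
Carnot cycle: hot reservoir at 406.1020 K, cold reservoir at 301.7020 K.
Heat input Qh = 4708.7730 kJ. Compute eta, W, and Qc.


eta = 1 - 301.7020/406.1020 = 0.2571
W = 0.2571 * 4708.7730 = 1210.5232 kJ
Qc = 4708.7730 - 1210.5232 = 3498.2498 kJ

eta = 25.7078%, W = 1210.5232 kJ, Qc = 3498.2498 kJ


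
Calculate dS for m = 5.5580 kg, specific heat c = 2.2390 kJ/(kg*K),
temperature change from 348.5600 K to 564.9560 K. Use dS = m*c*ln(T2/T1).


T2/T1 = 1.6208
ln(T2/T1) = 0.4829
dS = 5.5580 * 2.2390 * 0.4829 = 6.0098 kJ/K

6.0098 kJ/K


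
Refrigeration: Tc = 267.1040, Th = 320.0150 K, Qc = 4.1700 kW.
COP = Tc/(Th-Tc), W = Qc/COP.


COP = 267.1040 / 52.9110 = 5.0482
W = 4.1700 / 5.0482 = 0.8260 kW

COP = 5.0482, W = 0.8260 kW


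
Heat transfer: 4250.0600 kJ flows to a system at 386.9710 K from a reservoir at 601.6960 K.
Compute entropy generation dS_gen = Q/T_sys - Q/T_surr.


dS_sys = 4250.0600/386.9710 = 10.9829 kJ/K
dS_surr = -4250.0600/601.6960 = -7.0635 kJ/K
dS_gen = 10.9829 - 7.0635 = 3.9194 kJ/K (irreversible)

dS_gen = 3.9194 kJ/K, irreversible


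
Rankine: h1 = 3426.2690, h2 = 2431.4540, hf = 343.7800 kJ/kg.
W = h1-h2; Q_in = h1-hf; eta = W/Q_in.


W = 994.8150 kJ/kg
Q_in = 3082.4890 kJ/kg
eta = 0.3227 = 32.2731%

eta = 32.2731%


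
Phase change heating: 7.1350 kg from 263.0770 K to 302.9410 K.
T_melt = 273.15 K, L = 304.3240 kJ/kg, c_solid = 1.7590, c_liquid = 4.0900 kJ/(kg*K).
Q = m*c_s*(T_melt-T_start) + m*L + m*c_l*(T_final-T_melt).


Q1 (sensible, solid) = 7.1350 * 1.7590 * 10.0730 = 126.4208 kJ
Q2 (latent) = 7.1350 * 304.3240 = 2171.3517 kJ
Q3 (sensible, liquid) = 7.1350 * 4.0900 * 29.7910 = 869.3654 kJ
Q_total = 3167.1380 kJ

3167.1380 kJ


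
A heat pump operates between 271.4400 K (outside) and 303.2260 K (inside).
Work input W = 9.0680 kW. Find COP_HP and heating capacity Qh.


COP = 303.2260 / 31.7860 = 9.5396
Qh = 9.5396 * 9.0680 = 86.5052 kW

COP = 9.5396, Qh = 86.5052 kW


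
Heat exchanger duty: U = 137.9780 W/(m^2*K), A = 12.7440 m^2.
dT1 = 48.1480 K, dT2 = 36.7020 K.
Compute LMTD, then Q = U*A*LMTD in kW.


LMTD = 42.1664 K
Q = 137.9780 * 12.7440 * 42.1664 = 74145.0465 W = 74.1450 kW

74.1450 kW


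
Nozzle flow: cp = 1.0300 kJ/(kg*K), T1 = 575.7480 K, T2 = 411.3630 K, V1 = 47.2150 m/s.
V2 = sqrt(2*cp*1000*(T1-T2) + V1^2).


dT = 164.3850 K
2*cp*1000*dT = 338633.1000
V1^2 = 2229.2562
V2 = sqrt(340862.3562) = 583.8342 m/s

583.8342 m/s


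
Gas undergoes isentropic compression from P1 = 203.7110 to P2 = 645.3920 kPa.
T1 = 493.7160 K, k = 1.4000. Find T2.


(k-1)/k = 0.2857
(P2/P1)^exp = 1.3902
T2 = 493.7160 * 1.3902 = 686.3814 K

686.3814 K


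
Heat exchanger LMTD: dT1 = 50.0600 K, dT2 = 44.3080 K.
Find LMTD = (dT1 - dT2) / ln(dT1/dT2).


dT1/dT2 = 1.1298
ln(dT1/dT2) = 0.1221
LMTD = 5.7520 / 0.1221 = 47.1255 K

47.1255 K


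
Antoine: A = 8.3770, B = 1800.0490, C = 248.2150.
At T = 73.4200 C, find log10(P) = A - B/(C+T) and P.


C+T = 321.6350
B/(C+T) = 5.5966
log10(P) = 8.3770 - 5.5966 = 2.7804
P = 10^2.7804 = 603.1729 mmHg

603.1729 mmHg


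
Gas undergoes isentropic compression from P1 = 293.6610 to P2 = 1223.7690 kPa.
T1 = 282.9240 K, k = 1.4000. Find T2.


(k-1)/k = 0.2857
(P2/P1)^exp = 1.5035
T2 = 282.9240 * 1.5035 = 425.3738 K

425.3738 K


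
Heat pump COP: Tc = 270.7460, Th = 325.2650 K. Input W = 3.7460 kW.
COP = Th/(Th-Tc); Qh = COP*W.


COP = 325.2650 / 54.5190 = 5.9661
Qh = 5.9661 * 3.7460 = 22.3490 kW

COP = 5.9661, Qh = 22.3490 kW


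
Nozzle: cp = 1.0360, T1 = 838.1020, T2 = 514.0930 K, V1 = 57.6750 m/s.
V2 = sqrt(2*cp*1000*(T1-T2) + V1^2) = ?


dT = 324.0090 K
2*cp*1000*dT = 671346.6480
V1^2 = 3326.4056
V2 = sqrt(674673.0536) = 821.3848 m/s

821.3848 m/s


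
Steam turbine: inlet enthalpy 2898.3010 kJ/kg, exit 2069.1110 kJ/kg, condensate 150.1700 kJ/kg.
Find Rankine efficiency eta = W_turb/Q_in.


W = 829.1900 kJ/kg
Q_in = 2748.1310 kJ/kg
eta = 0.3017 = 30.1729%

eta = 30.1729%


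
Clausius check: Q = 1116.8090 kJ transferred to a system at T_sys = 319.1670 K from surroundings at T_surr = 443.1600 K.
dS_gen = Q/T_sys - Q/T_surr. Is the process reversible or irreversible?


dS_sys = 1116.8090/319.1670 = 3.4991 kJ/K
dS_surr = -1116.8090/443.1600 = -2.5201 kJ/K
dS_gen = 3.4991 - 2.5201 = 0.9790 kJ/K (irreversible)

dS_gen = 0.9790 kJ/K, irreversible


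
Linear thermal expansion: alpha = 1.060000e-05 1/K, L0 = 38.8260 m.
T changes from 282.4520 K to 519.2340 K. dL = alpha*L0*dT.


dT = 236.7820 K
dL = 1.060000e-05 * 38.8260 * 236.7820 = 0.097449 m
L_final = 38.923449 m

dL = 0.097449 m


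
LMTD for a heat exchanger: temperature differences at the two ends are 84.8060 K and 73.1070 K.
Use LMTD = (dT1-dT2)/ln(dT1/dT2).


dT1/dT2 = 1.1600
ln(dT1/dT2) = 0.1484
LMTD = 11.6990 / 0.1484 = 78.8118 K

78.8118 K


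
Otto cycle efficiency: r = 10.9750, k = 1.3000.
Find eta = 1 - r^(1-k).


r^(k-1) = 2.0517
eta = 1 - 1/2.0517 = 0.5126 = 51.2608%

51.2608%


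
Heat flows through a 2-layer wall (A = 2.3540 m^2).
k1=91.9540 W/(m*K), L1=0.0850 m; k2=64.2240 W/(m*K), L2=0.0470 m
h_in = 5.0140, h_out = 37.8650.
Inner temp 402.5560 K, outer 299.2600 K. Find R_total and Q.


R_conv_in = 1/(5.0140*2.3540) = 0.0847
R_1 = 0.0850/(91.9540*2.3540) = 0.0004
R_2 = 0.0470/(64.2240*2.3540) = 0.0003
R_conv_out = 1/(37.8650*2.3540) = 0.0112
R_total = 0.0966 K/W
Q = 103.2960 / 0.0966 = 1068.7952 W

R_total = 0.0966 K/W, Q = 1068.7952 W


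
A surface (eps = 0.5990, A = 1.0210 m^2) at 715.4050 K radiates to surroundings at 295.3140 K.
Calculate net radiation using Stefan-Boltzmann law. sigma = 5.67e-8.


T^4 = 2.6194e+11
Tsurr^4 = 7.6056e+09
Q = 0.5990 * 5.67e-8 * 1.0210 * 2.5434e+11 = 8819.5594 W

8819.5594 W


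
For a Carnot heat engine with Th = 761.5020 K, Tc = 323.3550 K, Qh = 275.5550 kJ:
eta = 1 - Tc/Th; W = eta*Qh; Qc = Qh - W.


eta = 1 - 323.3550/761.5020 = 0.5754
W = 0.5754 * 275.5550 = 158.5467 kJ
Qc = 275.5550 - 158.5467 = 117.0083 kJ

eta = 57.5372%, W = 158.5467 kJ, Qc = 117.0083 kJ


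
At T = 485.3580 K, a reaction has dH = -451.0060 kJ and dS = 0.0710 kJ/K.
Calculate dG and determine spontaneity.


T*dS = 485.3580 * 0.0710 = 34.4604 kJ
dG = -451.0060 - 34.4604 = -485.4664 kJ (spontaneous)

dG = -485.4664 kJ, spontaneous


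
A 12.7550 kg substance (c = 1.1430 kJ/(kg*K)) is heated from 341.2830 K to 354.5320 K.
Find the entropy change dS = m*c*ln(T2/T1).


T2/T1 = 1.0388
ln(T2/T1) = 0.0381
dS = 12.7550 * 1.1430 * 0.0381 = 0.5553 kJ/K

0.5553 kJ/K


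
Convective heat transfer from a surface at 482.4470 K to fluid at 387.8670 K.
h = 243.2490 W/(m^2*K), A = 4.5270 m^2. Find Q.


dT = 94.5800 K
Q = 243.2490 * 4.5270 * 94.5800 = 104150.3821 W

104150.3821 W


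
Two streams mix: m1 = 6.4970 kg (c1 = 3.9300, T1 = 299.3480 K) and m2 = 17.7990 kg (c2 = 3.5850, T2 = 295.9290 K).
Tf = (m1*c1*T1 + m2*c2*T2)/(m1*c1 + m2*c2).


num = 26526.3717
den = 89.3426
Tf = 296.9061 K

296.9061 K


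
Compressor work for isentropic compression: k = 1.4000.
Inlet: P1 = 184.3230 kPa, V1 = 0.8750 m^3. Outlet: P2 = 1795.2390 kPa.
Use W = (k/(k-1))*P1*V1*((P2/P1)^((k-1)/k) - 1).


(k-1)/k = 0.2857
(P2/P1)^exp = 1.9162
W = 3.5000 * 184.3230 * 0.8750 * (1.9162 - 1) = 517.1849 kJ

517.1849 kJ


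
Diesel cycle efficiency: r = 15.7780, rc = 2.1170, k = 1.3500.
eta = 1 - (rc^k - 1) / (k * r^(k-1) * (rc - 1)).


r^(k-1) = 2.6261
rc^k = 2.7525
eta = 0.5575 = 55.7466%

55.7466%


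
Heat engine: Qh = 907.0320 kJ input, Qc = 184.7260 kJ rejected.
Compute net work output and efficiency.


W = 907.0320 - 184.7260 = 722.3060 kJ
eta = 722.3060 / 907.0320 = 0.7963 = 79.6340%

W = 722.3060 kJ, eta = 79.6340%


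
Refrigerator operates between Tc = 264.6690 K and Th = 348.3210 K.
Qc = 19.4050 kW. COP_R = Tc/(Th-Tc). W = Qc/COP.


COP = 264.6690 / 83.6520 = 3.1639
W = 19.4050 / 3.1639 = 6.1332 kW

COP = 3.1639, W = 6.1332 kW


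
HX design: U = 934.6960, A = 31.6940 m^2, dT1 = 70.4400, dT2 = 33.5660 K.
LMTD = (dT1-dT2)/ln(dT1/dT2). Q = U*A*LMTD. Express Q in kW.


LMTD = 49.7459 K
Q = 934.6960 * 31.6940 * 49.7459 = 1473684.0025 W = 1473.6840 kW

1473.6840 kW


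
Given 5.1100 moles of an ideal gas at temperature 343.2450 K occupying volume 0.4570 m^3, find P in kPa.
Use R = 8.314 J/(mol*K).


P = nRT/V = 5.1100 * 8.314 * 343.2450 / 0.4570
= 14582.6059 / 0.4570 = 31909.4222 Pa = 31.9094 kPa

31.9094 kPa


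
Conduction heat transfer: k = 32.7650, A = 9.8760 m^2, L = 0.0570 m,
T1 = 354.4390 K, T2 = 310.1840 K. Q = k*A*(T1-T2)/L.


dT = 44.2550 K
Q = 32.7650 * 9.8760 * 44.2550 / 0.0570 = 251234.1909 W

251234.1909 W


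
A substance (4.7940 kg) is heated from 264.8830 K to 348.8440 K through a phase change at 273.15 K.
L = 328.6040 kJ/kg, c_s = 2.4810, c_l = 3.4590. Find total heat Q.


Q1 (sensible, solid) = 4.7940 * 2.4810 * 8.2670 = 98.3270 kJ
Q2 (latent) = 4.7940 * 328.6040 = 1575.3276 kJ
Q3 (sensible, liquid) = 4.7940 * 3.4590 * 75.6940 = 1255.1917 kJ
Q_total = 2928.8462 kJ

2928.8462 kJ


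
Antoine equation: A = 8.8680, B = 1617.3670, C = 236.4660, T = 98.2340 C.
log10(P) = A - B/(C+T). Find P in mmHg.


C+T = 334.7000
B/(C+T) = 4.8323
log10(P) = 8.8680 - 4.8323 = 4.0357
P = 10^4.0357 = 10857.0386 mmHg

10857.0386 mmHg


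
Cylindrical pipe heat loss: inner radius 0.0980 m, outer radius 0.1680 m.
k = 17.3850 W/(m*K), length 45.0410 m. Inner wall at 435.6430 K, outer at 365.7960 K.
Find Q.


dT = 69.8470 K
ln(ro/ri) = 0.5390
Q = 2*pi*17.3850*45.0410*69.8470 / 0.5390 = 637564.8994 W

637564.8994 W


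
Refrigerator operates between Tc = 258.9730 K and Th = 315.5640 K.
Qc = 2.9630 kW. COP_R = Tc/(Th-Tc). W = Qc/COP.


COP = 258.9730 / 56.5910 = 4.5762
W = 2.9630 / 4.5762 = 0.6475 kW

COP = 4.5762, W = 0.6475 kW


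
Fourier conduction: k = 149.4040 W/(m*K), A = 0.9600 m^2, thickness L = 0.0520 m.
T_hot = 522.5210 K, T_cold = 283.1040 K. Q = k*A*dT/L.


dT = 239.4170 K
Q = 149.4040 * 0.9600 * 239.4170 / 0.0520 = 660366.5994 W

660366.5994 W


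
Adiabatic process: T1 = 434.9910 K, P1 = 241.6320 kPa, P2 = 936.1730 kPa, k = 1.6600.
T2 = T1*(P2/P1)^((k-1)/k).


(k-1)/k = 0.3976
(P2/P1)^exp = 1.7134
T2 = 434.9910 * 1.7134 = 745.3214 K

745.3214 K


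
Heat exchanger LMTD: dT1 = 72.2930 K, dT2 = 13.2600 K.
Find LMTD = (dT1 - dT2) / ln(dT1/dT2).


dT1/dT2 = 5.4520
ln(dT1/dT2) = 1.6960
LMTD = 59.0330 / 1.6960 = 34.8077 K

34.8077 K
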